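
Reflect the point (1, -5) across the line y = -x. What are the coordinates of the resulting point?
(5, -1)

Reflection across line y = -x: (1, -5) → (5, -1)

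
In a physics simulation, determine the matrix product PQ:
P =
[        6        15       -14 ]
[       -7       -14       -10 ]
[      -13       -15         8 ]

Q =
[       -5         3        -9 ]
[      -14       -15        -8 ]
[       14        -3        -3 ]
PQ =
[     -436      -165      -132 ]
[       91       219       205 ]
[      387       162       213 ]

Matrix multiplication: (PQ)[i][j] = sum over k of P[i][k] * Q[k][j].
  (PQ)[0][0] = (6)*(-5) + (15)*(-14) + (-14)*(14) = -436
  (PQ)[0][1] = (6)*(3) + (15)*(-15) + (-14)*(-3) = -165
  (PQ)[0][2] = (6)*(-9) + (15)*(-8) + (-14)*(-3) = -132
  (PQ)[1][0] = (-7)*(-5) + (-14)*(-14) + (-10)*(14) = 91
  (PQ)[1][1] = (-7)*(3) + (-14)*(-15) + (-10)*(-3) = 219
  (PQ)[1][2] = (-7)*(-9) + (-14)*(-8) + (-10)*(-3) = 205
  (PQ)[2][0] = (-13)*(-5) + (-15)*(-14) + (8)*(14) = 387
  (PQ)[2][1] = (-13)*(3) + (-15)*(-15) + (8)*(-3) = 162
  (PQ)[2][2] = (-13)*(-9) + (-15)*(-8) + (8)*(-3) = 213
PQ =
[     -436      -165      -132 ]
[       91       219       205 ]
[      387       162       213 ]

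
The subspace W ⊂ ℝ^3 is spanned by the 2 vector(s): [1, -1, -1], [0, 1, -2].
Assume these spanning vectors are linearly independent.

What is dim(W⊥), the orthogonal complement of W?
dim(W⊥) = 1

For any subspace W of ℝ^n, dim(W) + dim(W⊥) = n (the whole-space dimension).
Here the given 2 vectors are linearly independent, so dim(W) = 2.
Thus dim(W⊥) = n - dim(W) = 3 - 2 = 1.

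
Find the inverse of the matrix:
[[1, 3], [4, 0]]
[[0, 1/4], [1/3, -1/12]]

For [[a,b],[c,d]], inverse = (1/det)·[[d,-b],[-c,a]]
det = 1·0 - 3·4 = -12
Inverse = (1/-12)·[[0, -3], [-4, 1]]
        = [[0, 1/4], [1/3, -1/12]]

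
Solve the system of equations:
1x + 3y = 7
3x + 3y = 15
x = 4, y = 1

Use elimination (row reduction):
Equation 1: 1x + 3y = 7.
Equation 2: 3x + 3y = 15.
Multiply Eq1 by 3 and Eq2 by 1: 3x + 9y = 21;  3x + 3y = 15.
Subtract: (-6)y = -6, so y = 1.
Back-substitute into Eq1: 1x + 3*(1) = 7, so x = 4.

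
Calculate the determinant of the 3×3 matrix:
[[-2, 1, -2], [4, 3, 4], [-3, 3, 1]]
-40

Expansion along first row:
det = -2·det([[3,4],[3,1]]) - 1·det([[4,4],[-3,1]]) + -2·det([[4,3],[-3,3]])
    = -2·(3·1 - 4·3) - 1·(4·1 - 4·-3) + -2·(4·3 - 3·-3)
    = -2·-9 - 1·16 + -2·21
    = 18 + -16 + -42 = -40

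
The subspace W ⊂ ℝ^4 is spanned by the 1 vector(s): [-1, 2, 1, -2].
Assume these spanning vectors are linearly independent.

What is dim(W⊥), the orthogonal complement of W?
dim(W⊥) = 3

For any subspace W of ℝ^n, dim(W) + dim(W⊥) = n (the whole-space dimension).
Here the given 1 vectors are linearly independent, so dim(W) = 1.
Thus dim(W⊥) = n - dim(W) = 4 - 1 = 3.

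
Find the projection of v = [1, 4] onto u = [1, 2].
[9/5, 18/5]

The projection of v onto u is proj_u(v) = ((v·u) / (u·u)) · u.
v·u = (1)*(1) + (4)*(2) = 9.
u·u = (1)*(1) + (2)*(2) = 5.
coefficient = 9 / 5 = 9/5.
proj_u(v) = 9/5 · [1, 2] = [9/5, 18/5].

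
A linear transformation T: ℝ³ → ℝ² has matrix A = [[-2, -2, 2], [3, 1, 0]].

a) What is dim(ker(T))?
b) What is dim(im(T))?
dim(ker) = 1, dim(im) = 2

The two rows are not scalar multiples of one another (no single k satisfies row 2 = k × row 1), so they are linearly independent.
Thus rank(A) = 2.
dim(im(T)) = rank(A) = 2.
By the rank-nullity theorem applied to T: ℝ³ → ℝ², rank(A) + nullity(A) = 3 (the domain dimension), so dim(ker(T)) = 3 - 2 = 1.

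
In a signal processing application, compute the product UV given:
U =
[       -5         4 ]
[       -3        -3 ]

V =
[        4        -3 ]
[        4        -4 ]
UV =
[       -4        -1 ]
[      -24        21 ]

Matrix multiplication: (UV)[i][j] = sum over k of U[i][k] * V[k][j].
  (UV)[0][0] = (-5)*(4) + (4)*(4) = -4
  (UV)[0][1] = (-5)*(-3) + (4)*(-4) = -1
  (UV)[1][0] = (-3)*(4) + (-3)*(4) = -24
  (UV)[1][1] = (-3)*(-3) + (-3)*(-4) = 21
UV =
[       -4        -1 ]
[      -24        21 ]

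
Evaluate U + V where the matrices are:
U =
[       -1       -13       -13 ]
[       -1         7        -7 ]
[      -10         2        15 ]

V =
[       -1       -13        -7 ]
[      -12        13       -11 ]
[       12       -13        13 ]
U + V =
[       -2       -26       -20 ]
[      -13        20       -18 ]
[        2       -11        28 ]

Matrix addition is elementwise: (U+V)[i][j] = U[i][j] + V[i][j].
  (U+V)[0][0] = (-1) + (-1) = -2
  (U+V)[0][1] = (-13) + (-13) = -26
  (U+V)[0][2] = (-13) + (-7) = -20
  (U+V)[1][0] = (-1) + (-12) = -13
  (U+V)[1][1] = (7) + (13) = 20
  (U+V)[1][2] = (-7) + (-11) = -18
  (U+V)[2][0] = (-10) + (12) = 2
  (U+V)[2][1] = (2) + (-13) = -11
  (U+V)[2][2] = (15) + (13) = 28
U + V =
[       -2       -26       -20 ]
[      -13        20       -18 ]
[        2       -11        28 ]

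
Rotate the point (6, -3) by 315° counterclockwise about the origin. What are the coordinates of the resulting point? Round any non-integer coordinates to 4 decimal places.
(2.1213, -6.3640)

Rotation matrix R(θ) = [[cos θ, -sin θ], [sin θ, cos θ]]; for θ = 315°:
R = [[√2/2, √2/2], [-√2/2, √2/2]]
Result: R × [6, -3]ᵀ = [√2/2·6 + (√2/2)·-3, -√2/2·6 + (√2/2)·-3]ᵀ = (2.1213, -6.3640)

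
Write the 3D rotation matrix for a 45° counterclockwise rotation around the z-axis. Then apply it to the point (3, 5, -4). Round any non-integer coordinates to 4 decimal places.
R = [[√2/2, -√2/2, 0], [√2/2, √2/2, 0], [0, 0, 1]]; R·(3, 5, -4) = (-1.4142, 5.6569, -4.0000)

Rotation matrix for 45° around z-axis:
cos(45°) = √2/2, sin(45°) = √2/2
R = [[√2/2, -√2/2, 0], [√2/2, √2/2, 0], [0, 0, 1]]
Apply to (3, 5, -4): R·[3, 5, -4]ᵀ = (-1.4142, 5.6569, -4.0000)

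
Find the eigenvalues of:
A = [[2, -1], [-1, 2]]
λ = 1, 3

Solve det(A - λI) = 0. For a 2×2 matrix this is λ² - (trace)λ + det = 0.
trace(A) = 2 + 2 = 4.
det(A) = (2)*(2) - (-1)*(-1) = 4 - 1 = 3.
Characteristic equation: λ² - (4)λ + (3) = 0.
Discriminant: (4)² - 4*(3) = 16 - 12 = 4.
Roots: λ = (4 ± √4) / 2 = 1, 3.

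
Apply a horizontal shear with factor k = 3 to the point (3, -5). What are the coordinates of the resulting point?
(-12, -5)

Shear matrix for horizontal shear with factor k = 3:
[[1, 3], [0, 1]]
Result: (3, -5) → (-12, -5)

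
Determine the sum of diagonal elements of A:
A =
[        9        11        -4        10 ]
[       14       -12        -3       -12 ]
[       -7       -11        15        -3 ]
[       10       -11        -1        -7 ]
tr(A) = 9 - 12 + 15 - 7 = 5

The trace of a square matrix is the sum of its diagonal entries.
Diagonal entries of A: A[0][0] = 9, A[1][1] = -12, A[2][2] = 15, A[3][3] = -7.
tr(A) = 9 - 12 + 15 - 7 = 5.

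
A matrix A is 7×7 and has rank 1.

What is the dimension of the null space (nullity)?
6

The rank-nullity theorem for an m×n matrix states:
rank(A) + nullity(A) = n (the number of columns).
Here n = 7 and rank(A) = 1, so nullity(A) = 7 - 1 = 6.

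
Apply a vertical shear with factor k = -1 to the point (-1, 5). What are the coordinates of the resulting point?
(-1, 6)

Shear matrix for vertical shear with factor k = -1:
[[1, 0], [-1, 1]]
Result: (-1, 5) → (-1, 6)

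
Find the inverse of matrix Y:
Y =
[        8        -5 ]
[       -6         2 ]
det(Y) = -14
Y⁻¹ =
[     -1/7     -5/14 ]
[     -3/7      -4/7 ]

For a 2×2 matrix Y = [[a, b], [c, d]] with det(Y) ≠ 0, Y⁻¹ = (1/det(Y)) * [[d, -b], [-c, a]].
det(Y) = (8)*(2) - (-5)*(-6) = 16 - 30 = -14.
Y⁻¹ = (1/-14) * [[2, 5], [6, 8]].
Dividing each entry by -14 and reducing:
Y⁻¹ =
[     -1/7     -5/14 ]
[     -3/7      -4/7 ]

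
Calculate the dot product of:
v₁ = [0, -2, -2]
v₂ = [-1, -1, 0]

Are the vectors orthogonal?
2, No

The dot product is the sum of products of corresponding components.
v₁·v₂ = (0)*(-1) + (-2)*(-1) + (-2)*(0) = 0 + 2 + 0 = 2.
Two vectors are orthogonal iff their dot product is 0; here the dot product is 2, so the vectors are not orthogonal.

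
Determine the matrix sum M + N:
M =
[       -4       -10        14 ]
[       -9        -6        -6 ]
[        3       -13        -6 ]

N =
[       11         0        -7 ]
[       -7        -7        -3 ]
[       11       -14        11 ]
M + N =
[        7       -10         7 ]
[      -16       -13        -9 ]
[       14       -27         5 ]

Matrix addition is elementwise: (M+N)[i][j] = M[i][j] + N[i][j].
  (M+N)[0][0] = (-4) + (11) = 7
  (M+N)[0][1] = (-10) + (0) = -10
  (M+N)[0][2] = (14) + (-7) = 7
  (M+N)[1][0] = (-9) + (-7) = -16
  (M+N)[1][1] = (-6) + (-7) = -13
  (M+N)[1][2] = (-6) + (-3) = -9
  (M+N)[2][0] = (3) + (11) = 14
  (M+N)[2][1] = (-13) + (-14) = -27
  (M+N)[2][2] = (-6) + (11) = 5
M + N =
[        7       -10         7 ]
[      -16       -13        -9 ]
[       14       -27         5 ]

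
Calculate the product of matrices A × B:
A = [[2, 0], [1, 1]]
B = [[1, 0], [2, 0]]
[[2, 0], [3, 0]]

Matrix multiplication:
C[0][0] = 2×1 + 0×2 = 2
C[0][1] = 2×0 + 0×0 = 0
C[1][0] = 1×1 + 1×2 = 3
C[1][1] = 1×0 + 1×0 = 0
Result: [[2, 0], [3, 0]]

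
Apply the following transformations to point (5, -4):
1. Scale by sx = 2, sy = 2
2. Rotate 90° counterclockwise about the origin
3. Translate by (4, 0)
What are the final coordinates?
(12, 10)

Step 1: Scale → (10, -8)
Step 2: Rotate 90° → (8, 10)
Step 3: Translate → (12, 10)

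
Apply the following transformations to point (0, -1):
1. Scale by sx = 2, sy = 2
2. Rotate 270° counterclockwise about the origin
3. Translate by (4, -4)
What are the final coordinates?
(2, -4)

Step 1: Scale → (0, -2)
Step 2: Rotate 270° → (-2, 0)
Step 3: Translate → (2, -4)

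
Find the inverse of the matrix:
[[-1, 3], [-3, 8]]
[[8, -3], [3, -1]]

For [[a,b],[c,d]], inverse = (1/det)·[[d,-b],[-c,a]]
det = -1·8 - 3·-3 = 1
Inverse = (1/1)·[[8, -3], [3, -1]]
        = [[8, -3], [3, -1]]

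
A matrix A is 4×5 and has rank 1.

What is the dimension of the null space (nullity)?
4

The rank-nullity theorem for an m×n matrix states:
rank(A) + nullity(A) = n (the number of columns).
Here n = 5 and rank(A) = 1, so nullity(A) = 5 - 1 = 4.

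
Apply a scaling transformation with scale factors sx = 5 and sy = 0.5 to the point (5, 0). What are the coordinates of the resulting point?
(25, 0.0)

Scaling matrix:
[[5, 0], [0, 0.50]]
Result: (5 × 5, 0 × 0.5) = (25, 0.0)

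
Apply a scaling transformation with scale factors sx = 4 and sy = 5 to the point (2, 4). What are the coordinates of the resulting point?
(8, 20)

Scaling matrix:
[[4, 0], [0, 5]]
Result: (2 × 4, 4 × 5) = (8, 20)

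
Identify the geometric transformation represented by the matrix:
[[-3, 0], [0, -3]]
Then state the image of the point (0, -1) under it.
uniform scaling by factor -3; image of (0, -1) is (0, 3)

This is a diagonal matrix with equal entries -3, so it scales both axes by the same factor -3.
The matrix [[-3, 0], [0, -3]] represents: uniform scaling by factor -3.
Applying it to (0, -1): [-3·0 + 0·-1, 0·0 + -3·-1] = (0, 3).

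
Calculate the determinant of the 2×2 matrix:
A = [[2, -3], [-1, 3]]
3

For A = [[a, b], [c, d]], det(A) = a*d - b*c.
det(A) = (2)*(3) - (-3)*(-1) = 6 - 3 = 3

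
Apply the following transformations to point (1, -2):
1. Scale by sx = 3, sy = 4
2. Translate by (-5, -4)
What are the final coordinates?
(-2, -12)

Step 1: Scale (1, -2) by (sx, sy) = (3, 4) → (3, -8)
Step 2: Translate by (-5, -4) → (-2, -12)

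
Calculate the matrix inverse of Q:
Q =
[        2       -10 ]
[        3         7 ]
det(Q) = 44
Q⁻¹ =
[     7/44      5/22 ]
[    -3/44      1/22 ]

For a 2×2 matrix Q = [[a, b], [c, d]] with det(Q) ≠ 0, Q⁻¹ = (1/det(Q)) * [[d, -b], [-c, a]].
det(Q) = (2)*(7) - (-10)*(3) = 14 + 30 = 44.
Q⁻¹ = (1/44) * [[7, 10], [-3, 2]].
Dividing each entry by 44 and reducing:
Q⁻¹ =
[     7/44      5/22 ]
[    -3/44      1/22 ]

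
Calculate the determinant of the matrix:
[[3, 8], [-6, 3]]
57

For a 2×2 matrix [[a, b], [c, d]], det = ad - bc
det = (3)(3) - (8)(-6) = 9 - -48 = 57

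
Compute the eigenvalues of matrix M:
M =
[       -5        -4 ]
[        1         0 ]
λ = -4, -1

Solve det(M - λI) = 0. For a 2×2 matrix the characteristic equation is λ² - (trace)λ + det = 0.
trace(M) = a + d = -5 + 0 = -5.
det(M) = a*d - b*c = (-5)*(0) - (-4)*(1) = 0 + 4 = 4.
Characteristic equation: λ² - (-5)λ + (4) = 0.
Discriminant = (-5)² - 4*(4) = 25 - 16 = 9.
λ = (-5 ± √9) / 2 = (-5 ± 3) / 2 = -4, -1.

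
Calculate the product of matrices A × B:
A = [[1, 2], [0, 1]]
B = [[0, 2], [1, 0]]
[[2, 2], [1, 0]]

Matrix multiplication:
C[0][0] = 1×0 + 2×1 = 2
C[0][1] = 1×2 + 2×0 = 2
C[1][0] = 0×0 + 1×1 = 1
C[1][1] = 0×2 + 1×0 = 0
Result: [[2, 2], [1, 0]]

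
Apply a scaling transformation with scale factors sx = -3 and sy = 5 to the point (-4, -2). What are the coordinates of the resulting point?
(12, -10)

Scaling matrix:
[[-3, 0], [0, 5]]
Result: (-4 × -3, -2 × 5) = (12, -10)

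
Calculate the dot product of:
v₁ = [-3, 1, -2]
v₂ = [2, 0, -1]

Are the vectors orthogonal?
-4, No

The dot product is the sum of products of corresponding components.
v₁·v₂ = (-3)*(2) + (1)*(0) + (-2)*(-1) = -6 + 0 + 2 = -4.
Two vectors are orthogonal iff their dot product is 0; here the dot product is -4, so the vectors are not orthogonal.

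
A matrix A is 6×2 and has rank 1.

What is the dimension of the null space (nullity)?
1

The rank-nullity theorem for an m×n matrix states:
rank(A) + nullity(A) = n (the number of columns).
Here n = 2 and rank(A) = 1, so nullity(A) = 2 - 1 = 1.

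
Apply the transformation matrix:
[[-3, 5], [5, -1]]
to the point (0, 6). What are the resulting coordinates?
(30, -6)

Matrix multiplication:
[[-3, 5], [5, -1]] × [0, 6]ᵀ
= [-3×0 + 5×6, 5×0 + -1×6]ᵀ
= [30.0000, -6.0000]ᵀ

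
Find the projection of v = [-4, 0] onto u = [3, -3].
[-2, 2]

The projection of v onto u is proj_u(v) = ((v·u) / (u·u)) · u.
v·u = (-4)*(3) + (0)*(-3) = -12.
u·u = (3)*(3) + (-3)*(-3) = 18.
coefficient = -12 / 18 = -2/3.
proj_u(v) = -2/3 · [3, -3] = [-2, 2].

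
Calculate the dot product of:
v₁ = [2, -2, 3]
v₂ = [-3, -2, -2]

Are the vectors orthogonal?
-8, No

The dot product is the sum of products of corresponding components.
v₁·v₂ = (2)*(-3) + (-2)*(-2) + (3)*(-2) = -6 + 4 - 6 = -8.
Two vectors are orthogonal iff their dot product is 0; here the dot product is -8, so the vectors are not orthogonal.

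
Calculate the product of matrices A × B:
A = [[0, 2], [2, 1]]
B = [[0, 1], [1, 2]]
[[2, 4], [1, 4]]

Matrix multiplication:
C[0][0] = 0×0 + 2×1 = 2
C[0][1] = 0×1 + 2×2 = 4
C[1][0] = 2×0 + 1×1 = 1
C[1][1] = 2×1 + 1×2 = 4
Result: [[2, 4], [1, 4]]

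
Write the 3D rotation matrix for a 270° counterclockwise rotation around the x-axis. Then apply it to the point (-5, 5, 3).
R = [[1, 0, 0], [0, 0, 1], [0, -1, 0]]; R·(-5, 5, 3) = (-5, 3, -5)

Rotation matrix for 270° around x-axis:
cos(270°) = 0, sin(270°) = -1
R = [[1, 0, 0], [0, 0, 1], [0, -1, 0]]
Apply to (-5, 5, 3): R·[-5, 5, 3]ᵀ = (-5, 3, -5)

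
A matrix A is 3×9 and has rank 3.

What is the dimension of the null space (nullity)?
6

The rank-nullity theorem for an m×n matrix states:
rank(A) + nullity(A) = n (the number of columns).
Here n = 9 and rank(A) = 3, so nullity(A) = 9 - 3 = 6.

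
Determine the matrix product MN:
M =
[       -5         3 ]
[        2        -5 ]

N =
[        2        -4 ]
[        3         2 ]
MN =
[       -1        26 ]
[      -11       -18 ]

Matrix multiplication: (MN)[i][j] = sum over k of M[i][k] * N[k][j].
  (MN)[0][0] = (-5)*(2) + (3)*(3) = -1
  (MN)[0][1] = (-5)*(-4) + (3)*(2) = 26
  (MN)[1][0] = (2)*(2) + (-5)*(3) = -11
  (MN)[1][1] = (2)*(-4) + (-5)*(2) = -18
MN =
[       -1        26 ]
[      -11       -18 ]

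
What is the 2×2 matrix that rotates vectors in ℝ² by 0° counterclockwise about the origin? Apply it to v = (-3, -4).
R = [[1, 0], [0, 1]]; R·v = (-3, -4)

A counterclockwise rotation by angle θ in ℝ² has matrix R(θ) = [[cos θ, -sin θ], [sin θ, cos θ]].
For θ = 0°: cos θ = 1, sin θ = 0.
R(0°) = [[1, 0], [0, 1]].
R·v = [1·-3 + (0)·-4, 0·-3 + 1·-4] = (-3, -4).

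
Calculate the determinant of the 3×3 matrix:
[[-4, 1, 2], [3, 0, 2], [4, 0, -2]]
14

Expansion along first row:
det = -4·det([[0,2],[0,-2]]) - 1·det([[3,2],[4,-2]]) + 2·det([[3,0],[4,0]])
    = -4·(0·-2 - 2·0) - 1·(3·-2 - 2·4) + 2·(3·0 - 0·4)
    = -4·0 - 1·-14 + 2·0
    = 0 + 14 + 0 = 14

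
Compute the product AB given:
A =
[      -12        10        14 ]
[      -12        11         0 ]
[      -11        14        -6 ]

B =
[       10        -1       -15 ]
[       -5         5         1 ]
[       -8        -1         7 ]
AB =
[     -282        48       288 ]
[     -175        67       191 ]
[     -132        87       137 ]

Matrix multiplication: (AB)[i][j] = sum over k of A[i][k] * B[k][j].
  (AB)[0][0] = (-12)*(10) + (10)*(-5) + (14)*(-8) = -282
  (AB)[0][1] = (-12)*(-1) + (10)*(5) + (14)*(-1) = 48
  (AB)[0][2] = (-12)*(-15) + (10)*(1) + (14)*(7) = 288
  (AB)[1][0] = (-12)*(10) + (11)*(-5) + (0)*(-8) = -175
  (AB)[1][1] = (-12)*(-1) + (11)*(5) + (0)*(-1) = 67
  (AB)[1][2] = (-12)*(-15) + (11)*(1) + (0)*(7) = 191
  (AB)[2][0] = (-11)*(10) + (14)*(-5) + (-6)*(-8) = -132
  (AB)[2][1] = (-11)*(-1) + (14)*(5) + (-6)*(-1) = 87
  (AB)[2][2] = (-11)*(-15) + (14)*(1) + (-6)*(7) = 137
AB =
[     -282        48       288 ]
[     -175        67       191 ]
[     -132        87       137 ]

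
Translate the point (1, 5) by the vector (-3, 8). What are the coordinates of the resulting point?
(-2, 13)

Translation by (-3, 8):
x' = 1 + -3 = -2
y' = 5 + 8 = 13
Homogeneous matrix: [[1, 0, -3], [0, 1, 8], [0, 0, 1]]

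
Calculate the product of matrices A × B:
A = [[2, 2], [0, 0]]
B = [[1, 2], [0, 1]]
[[2, 6], [0, 0]]

Matrix multiplication:
C[0][0] = 2×1 + 2×0 = 2
C[0][1] = 2×2 + 2×1 = 6
C[1][0] = 0×1 + 0×0 = 0
C[1][1] = 0×2 + 0×1 = 0
Result: [[2, 6], [0, 0]]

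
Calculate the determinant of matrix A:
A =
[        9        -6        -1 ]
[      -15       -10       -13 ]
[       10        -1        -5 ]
det(A) = 1448

Expand along row 0 (cofactor expansion): det(A) = a*(e*i - f*h) - b*(d*i - f*g) + c*(d*h - e*g), where the 3×3 is [[a, b, c], [d, e, f], [g, h, i]].
Minor M_00 = (-10)*(-5) - (-13)*(-1) = 50 - 13 = 37.
Minor M_01 = (-15)*(-5) - (-13)*(10) = 75 + 130 = 205.
Minor M_02 = (-15)*(-1) - (-10)*(10) = 15 + 100 = 115.
det(A) = (9)*(37) - (-6)*(205) + (-1)*(115) = 333 + 1230 - 115 = 1448.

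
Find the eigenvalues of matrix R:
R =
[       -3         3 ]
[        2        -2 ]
λ = -5, 0

Solve det(R - λI) = 0. For a 2×2 matrix the characteristic equation is λ² - (trace)λ + det = 0.
trace(R) = a + d = -3 - 2 = -5.
det(R) = a*d - b*c = (-3)*(-2) - (3)*(2) = 6 - 6 = 0.
Characteristic equation: λ² - (-5)λ + (0) = 0.
Discriminant = (-5)² - 4*(0) = 25 - 0 = 25.
λ = (-5 ± √25) / 2 = (-5 ± 5) / 2 = -5, 0.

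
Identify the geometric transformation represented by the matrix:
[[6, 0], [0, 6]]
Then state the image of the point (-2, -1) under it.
uniform scaling by factor 6; image of (-2, -1) is (-12, -6)

This is a diagonal matrix with equal entries 6, so it scales both axes by the same factor 6.
The matrix [[6, 0], [0, 6]] represents: uniform scaling by factor 6.
Applying it to (-2, -1): [6·-2 + 0·-1, 0·-2 + 6·-1] = (-12, -6).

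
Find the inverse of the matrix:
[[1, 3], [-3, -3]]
[[-1/2, -1/2], [1/2, 1/6]]

For [[a,b],[c,d]], inverse = (1/det)·[[d,-b],[-c,a]]
det = 1·-3 - 3·-3 = 6
Inverse = (1/6)·[[-3, -3], [3, 1]]
        = [[-1/2, -1/2], [1/2, 1/6]]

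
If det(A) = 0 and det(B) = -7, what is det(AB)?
0

Use the multiplicative property of determinants: det(AB) = det(A)*det(B).
det(AB) = (0)*(-7) = 0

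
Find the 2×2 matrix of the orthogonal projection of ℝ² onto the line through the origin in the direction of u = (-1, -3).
[[1/10, 3/10], [3/10, 9/10]]

The orthogonal projection onto the line spanned by a nonzero vector u = (a, b) has matrix P = (u uᵀ) / (uᵀ u) = (1/(a² + b²)) · [[a², ab], [ab, b²]].
Here u = (-1, -3), so a² + b² = 1 + 9 = 10.
P = (1/10) · [[1, 3], [3, 9]] = [[1/10, 3/10], [3/10, 9/10]].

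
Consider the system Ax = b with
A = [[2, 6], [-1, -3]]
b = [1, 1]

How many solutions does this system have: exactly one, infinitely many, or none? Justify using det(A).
No solution

det(A) = (2)*(-3) - (6)*(-1) = 0, so A is singular.
The column space of A is span(column 1) = span([2, -1]).
b = [1, 1] is not a scalar multiple of column 1, so b ∉ column space and the system is inconsistent — no solution.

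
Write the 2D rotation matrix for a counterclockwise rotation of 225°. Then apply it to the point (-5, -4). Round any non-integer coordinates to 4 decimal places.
R = [[-√2/2, √2/2], [-√2/2, -√2/2]]; R·(-5, -4) = (0.7071, 6.3640)

Rotation matrix formula: R(θ) = [[cos θ, -sin θ], [sin θ, cos θ]]
For θ = 225°:
cos(225°) = -√2/2
sin(225°) = -√2/2
R = [[-√2/2, √2/2], [-√2/2, -√2/2]]
Apply to (-5, -4): [-√2/2·-5 + (√2/2)·-4, -√2/2·-5 + -√2/2·-4] = (0.7071, 6.3640)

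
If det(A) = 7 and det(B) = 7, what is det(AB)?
49

Use the multiplicative property of determinants: det(AB) = det(A)*det(B).
det(AB) = (7)*(7) = 49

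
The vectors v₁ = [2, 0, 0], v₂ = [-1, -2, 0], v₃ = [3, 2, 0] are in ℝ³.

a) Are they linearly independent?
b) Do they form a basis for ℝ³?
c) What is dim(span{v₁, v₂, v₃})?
Not independent, not a basis, dim(span) = 2

Check whether v₃ can be written as a linear combination of v₁ and v₂.
v₃ = (1)·v₁ + (-1)·v₂ = [3, 2, 0], so the three vectors are linearly dependent.
Thus they do not form a basis for ℝ³, and dim(span{v₁, v₂, v₃}) = 2 (spanned by v₁ and v₂).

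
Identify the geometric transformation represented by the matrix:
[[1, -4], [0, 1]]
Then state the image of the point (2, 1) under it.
horizontal shear with factor -4; image of (2, 1) is (-2, 1)

The matrix [[1, k], [0, 1]] sends (x, y) to (x + -4y, y), leaving the y-coordinate fixed: a horizontal shear.
The matrix [[1, -4], [0, 1]] represents: horizontal shear with factor -4.
Applying it to (2, 1): [1·2 + -4·1, 0·2 + 1·1] = (-2, 1).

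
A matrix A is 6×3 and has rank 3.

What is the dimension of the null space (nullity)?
0

The rank-nullity theorem for an m×n matrix states:
rank(A) + nullity(A) = n (the number of columns).
Here n = 3 and rank(A) = 3, so nullity(A) = 3 - 3 = 0.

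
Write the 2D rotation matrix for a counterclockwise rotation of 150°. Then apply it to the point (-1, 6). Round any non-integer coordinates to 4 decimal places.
R = [[-√3/2, -1/2], [1/2, -√3/2]]; R·(-1, 6) = (-2.1340, -5.6962)

Rotation matrix formula: R(θ) = [[cos θ, -sin θ], [sin θ, cos θ]]
For θ = 150°:
cos(150°) = -√3/2
sin(150°) = 1/2
R = [[-√3/2, -1/2], [1/2, -√3/2]]
Apply to (-1, 6): [-√3/2·-1 + (-1/2)·6, 1/2·-1 + -√3/2·6] = (-2.1340, -5.6962)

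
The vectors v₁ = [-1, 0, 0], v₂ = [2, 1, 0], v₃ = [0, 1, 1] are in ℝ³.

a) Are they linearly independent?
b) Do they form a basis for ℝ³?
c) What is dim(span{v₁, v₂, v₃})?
Yes independent, yes basis, dim = 3

Stack v₁, v₂, v₃ as rows of a 3×3 matrix.
[[-1, 0, 0]; [2, 1, 0]; [0, 1, 1]] is already lower triangular with nonzero diagonal entries (-1, 1, 1), so its determinant is the product of the diagonal entries, det = (-1)·(1)·(1) = -1 ≠ 0, and the rows are linearly independent.
Three linearly independent vectors in ℝ³ form a basis for ℝ³, so dim(span{v₁,v₂,v₃}) = 3.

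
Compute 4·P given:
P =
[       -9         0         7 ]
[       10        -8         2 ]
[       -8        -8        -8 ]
4P =
[      -36         0        28 ]
[       40       -32         8 ]
[      -32       -32       -32 ]

Scalar multiplication is elementwise: (4P)[i][j] = 4 * P[i][j].
  (4P)[0][0] = 4 * (-9) = -36
  (4P)[0][1] = 4 * (0) = 0
  (4P)[0][2] = 4 * (7) = 28
  (4P)[1][0] = 4 * (10) = 40
  (4P)[1][1] = 4 * (-8) = -32
  (4P)[1][2] = 4 * (2) = 8
  (4P)[2][0] = 4 * (-8) = -32
  (4P)[2][1] = 4 * (-8) = -32
  (4P)[2][2] = 4 * (-8) = -32
4P =
[      -36         0        28 ]
[       40       -32         8 ]
[      -32       -32       -32 ]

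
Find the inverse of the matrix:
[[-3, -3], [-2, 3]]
[[-1/5, -1/5], [-2/15, 1/5]]

For [[a,b],[c,d]], inverse = (1/det)·[[d,-b],[-c,a]]
det = -3·3 - -3·-2 = -15
Inverse = (1/-15)·[[3, 3], [2, -3]]
        = [[-1/5, -1/5], [-2/15, 1/5]]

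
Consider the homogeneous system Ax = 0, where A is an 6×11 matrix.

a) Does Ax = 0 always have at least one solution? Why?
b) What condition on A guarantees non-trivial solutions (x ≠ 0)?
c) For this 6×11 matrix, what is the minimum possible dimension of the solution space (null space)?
a) Yes, x = 0 is always a solution. b) When A has linearly dependent columns (rank < n). c) Minimum nullity = 5.

a) x = 0 satisfies A·0 = 0, so the zero vector is always a solution.
b) Non-trivial solutions exist iff the columns of A are linearly dependent, equivalently rank(A) < n (the number of columns).
c) By rank-nullity, rank(A) + nullity(A) = n = 11. Since A has only 6 rows, rank(A) ≤ 6, so nullity(A) ≥ 11 - 6 = 5.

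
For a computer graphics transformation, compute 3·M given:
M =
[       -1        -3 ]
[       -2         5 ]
3M =
[       -3        -9 ]
[       -6        15 ]

Scalar multiplication is elementwise: (3M)[i][j] = 3 * M[i][j].
  (3M)[0][0] = 3 * (-1) = -3
  (3M)[0][1] = 3 * (-3) = -9
  (3M)[1][0] = 3 * (-2) = -6
  (3M)[1][1] = 3 * (5) = 15
3M =
[       -3        -9 ]
[       -6        15 ]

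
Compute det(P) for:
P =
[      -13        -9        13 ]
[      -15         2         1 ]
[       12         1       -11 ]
det(P) = 1169

Expand along row 0 (cofactor expansion): det(P) = a*(e*i - f*h) - b*(d*i - f*g) + c*(d*h - e*g), where the 3×3 is [[a, b, c], [d, e, f], [g, h, i]].
Minor M_00 = (2)*(-11) - (1)*(1) = -22 - 1 = -23.
Minor M_01 = (-15)*(-11) - (1)*(12) = 165 - 12 = 153.
Minor M_02 = (-15)*(1) - (2)*(12) = -15 - 24 = -39.
det(P) = (-13)*(-23) - (-9)*(153) + (13)*(-39) = 299 + 1377 - 507 = 1169.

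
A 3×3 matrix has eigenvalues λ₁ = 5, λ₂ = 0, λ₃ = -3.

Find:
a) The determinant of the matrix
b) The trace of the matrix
det = 0, trace = 2

Two standard eigenvalue identities:
- det(A) equals the product of the eigenvalues (counted with multiplicity).
- trace(A) equals the sum of the eigenvalues.
det(A) = (5)*(0)*(-3) = 0.
trace(A) = 5 + 0 - 3 = 2.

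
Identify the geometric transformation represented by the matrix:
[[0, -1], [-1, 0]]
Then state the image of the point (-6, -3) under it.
reflection across the line y = -x; image of (-6, -3) is (3, 6)

This is a symmetric orthogonal matrix with determinant -1, which characterizes a reflection in ℝ².
The matrix [[0, -1], [-1, 0]] represents: reflection across the line y = -x.
Applying it to (-6, -3): [0·-6 + -1·-3, -1·-6 + 0·-3] = (3, 6).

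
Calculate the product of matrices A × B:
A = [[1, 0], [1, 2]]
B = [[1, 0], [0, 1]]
[[1, 0], [1, 2]]

Matrix multiplication:
C[0][0] = 1×1 + 0×0 = 1
C[0][1] = 1×0 + 0×1 = 0
C[1][0] = 1×1 + 2×0 = 1
C[1][1] = 1×0 + 2×1 = 2
Result: [[1, 0], [1, 2]]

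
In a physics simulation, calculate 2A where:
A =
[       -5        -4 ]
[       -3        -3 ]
2A =
[      -10        -8 ]
[       -6        -6 ]

Scalar multiplication is elementwise: (2A)[i][j] = 2 * A[i][j].
  (2A)[0][0] = 2 * (-5) = -10
  (2A)[0][1] = 2 * (-4) = -8
  (2A)[1][0] = 2 * (-3) = -6
  (2A)[1][1] = 2 * (-3) = -6
2A =
[      -10        -8 ]
[       -6        -6 ]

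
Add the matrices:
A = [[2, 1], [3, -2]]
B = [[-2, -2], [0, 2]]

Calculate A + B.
[[0, -1], [3, 0]]

Add corresponding elements:
(2)+(-2)=0
(1)+(-2)=-1
(3)+(0)=3
(-2)+(2)=0
A + B = [[0, -1], [3, 0]]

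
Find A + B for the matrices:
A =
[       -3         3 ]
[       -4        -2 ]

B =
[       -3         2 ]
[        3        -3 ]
A + B =
[       -6         5 ]
[       -1        -5 ]

Matrix addition is elementwise: (A+B)[i][j] = A[i][j] + B[i][j].
  (A+B)[0][0] = (-3) + (-3) = -6
  (A+B)[0][1] = (3) + (2) = 5
  (A+B)[1][0] = (-4) + (3) = -1
  (A+B)[1][1] = (-2) + (-3) = -5
A + B =
[       -6         5 ]
[       -1        -5 ]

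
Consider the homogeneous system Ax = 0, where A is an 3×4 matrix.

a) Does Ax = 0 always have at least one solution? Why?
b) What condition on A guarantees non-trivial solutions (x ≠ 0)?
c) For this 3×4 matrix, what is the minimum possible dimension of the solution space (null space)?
a) Yes, x = 0 is always a solution. b) When A has linearly dependent columns (rank < n). c) Minimum nullity = 1.

a) x = 0 satisfies A·0 = 0, so the zero vector is always a solution.
b) Non-trivial solutions exist iff the columns of A are linearly dependent, equivalently rank(A) < n (the number of columns).
c) By rank-nullity, rank(A) + nullity(A) = n = 4. Since A has only 3 rows, rank(A) ≤ 3, so nullity(A) ≥ 4 - 3 = 1.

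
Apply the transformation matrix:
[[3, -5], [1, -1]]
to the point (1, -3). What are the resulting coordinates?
(18, 4)

Matrix multiplication:
[[3, -5], [1, -1]] × [1, -3]ᵀ
= [3×1 + -5×-3, 1×1 + -1×-3]ᵀ
= [18.0000, 4.0000]ᵀ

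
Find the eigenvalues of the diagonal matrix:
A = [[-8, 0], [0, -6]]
λ₁ = -8, λ₂ = -6

The characteristic polynomial of A is det(A - λI) = (-8 - λ)(-6 - λ) = 0.
The roots are λ = -8 and λ = -6, so the eigenvalues are the diagonal entries.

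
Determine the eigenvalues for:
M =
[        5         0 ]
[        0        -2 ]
λ = -2, 5

Solve det(M - λI) = 0. For a 2×2 matrix the characteristic equation is λ² - (trace)λ + det = 0.
trace(M) = a + d = 5 - 2 = 3.
det(M) = a*d - b*c = (5)*(-2) - (0)*(0) = -10 - 0 = -10.
Characteristic equation: λ² - (3)λ + (-10) = 0.
Discriminant = (3)² - 4*(-10) = 9 + 40 = 49.
λ = (3 ± √49) / 2 = (3 ± 7) / 2 = -2, 5.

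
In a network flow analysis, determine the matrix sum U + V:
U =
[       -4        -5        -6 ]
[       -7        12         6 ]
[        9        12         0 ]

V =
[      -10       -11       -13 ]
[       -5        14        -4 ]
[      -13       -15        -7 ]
U + V =
[      -14       -16       -19 ]
[      -12        26         2 ]
[       -4        -3        -7 ]

Matrix addition is elementwise: (U+V)[i][j] = U[i][j] + V[i][j].
  (U+V)[0][0] = (-4) + (-10) = -14
  (U+V)[0][1] = (-5) + (-11) = -16
  (U+V)[0][2] = (-6) + (-13) = -19
  (U+V)[1][0] = (-7) + (-5) = -12
  (U+V)[1][1] = (12) + (14) = 26
  (U+V)[1][2] = (6) + (-4) = 2
  (U+V)[2][0] = (9) + (-13) = -4
  (U+V)[2][1] = (12) + (-15) = -3
  (U+V)[2][2] = (0) + (-7) = -7
U + V =
[      -14       -16       -19 ]
[      -12        26         2 ]
[       -4        -3        -7 ]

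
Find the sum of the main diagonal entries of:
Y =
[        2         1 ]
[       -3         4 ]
tr(Y) = 2 + 4 = 6

The trace of a square matrix is the sum of its diagonal entries.
Diagonal entries of Y: Y[0][0] = 2, Y[1][1] = 4.
tr(Y) = 2 + 4 = 6.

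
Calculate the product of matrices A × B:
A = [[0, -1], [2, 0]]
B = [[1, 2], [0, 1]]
[[0, -1], [2, 4]]

Matrix multiplication:
C[0][0] = 0×1 + -1×0 = 0
C[0][1] = 0×2 + -1×1 = -1
C[1][0] = 2×1 + 0×0 = 2
C[1][1] = 2×2 + 0×1 = 4
Result: [[0, -1], [2, 4]]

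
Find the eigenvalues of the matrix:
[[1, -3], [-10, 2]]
λ = -4 and λ = 7

Characteristic equation: det(A - λI) = 0
λ² - (trace)λ + (det) = 0
λ² - (3)λ + (-28) = 0
λ² - 3λ - 28 = 0
Solving: λ = -4, 7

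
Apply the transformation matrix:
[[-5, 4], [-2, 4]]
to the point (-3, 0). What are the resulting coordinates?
(15, 6)

Matrix multiplication:
[[-5, 4], [-2, 4]] × [-3, 0]ᵀ
= [-5×-3 + 4×0, -2×-3 + 4×0]ᵀ
= [15.0000, 6.0000]ᵀ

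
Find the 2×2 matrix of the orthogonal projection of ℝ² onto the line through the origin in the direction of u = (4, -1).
[[16/17, -4/17], [-4/17, 1/17]]

The orthogonal projection onto the line spanned by a nonzero vector u = (a, b) has matrix P = (u uᵀ) / (uᵀ u) = (1/(a² + b²)) · [[a², ab], [ab, b²]].
Here u = (4, -1), so a² + b² = 16 + 1 = 17.
P = (1/17) · [[16, -4], [-4, 1]] = [[16/17, -4/17], [-4/17, 1/17]].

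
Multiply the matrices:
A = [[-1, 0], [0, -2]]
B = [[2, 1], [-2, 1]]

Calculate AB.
[[-2, -1], [4, -2]]

Each entry (i,j) of AB = sum over k of A[i][k]*B[k][j].
(AB)[0][0] = (-1)*(2) + (0)*(-2) = -2
(AB)[0][1] = (-1)*(1) + (0)*(1) = -1
(AB)[1][0] = (0)*(2) + (-2)*(-2) = 4
(AB)[1][1] = (0)*(1) + (-2)*(1) = -2
AB = [[-2, -1], [4, -2]]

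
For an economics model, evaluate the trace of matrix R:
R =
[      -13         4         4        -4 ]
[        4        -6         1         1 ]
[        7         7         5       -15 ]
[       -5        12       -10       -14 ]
tr(R) = -13 - 6 + 5 - 14 = -28

The trace of a square matrix is the sum of its diagonal entries.
Diagonal entries of R: R[0][0] = -13, R[1][1] = -6, R[2][2] = 5, R[3][3] = -14.
tr(R) = -13 - 6 + 5 - 14 = -28.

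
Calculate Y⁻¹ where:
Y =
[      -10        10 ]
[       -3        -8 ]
det(Y) = 110
Y⁻¹ =
[    -4/55     -1/11 ]
[    3/110     -1/11 ]

For a 2×2 matrix Y = [[a, b], [c, d]] with det(Y) ≠ 0, Y⁻¹ = (1/det(Y)) * [[d, -b], [-c, a]].
det(Y) = (-10)*(-8) - (10)*(-3) = 80 + 30 = 110.
Y⁻¹ = (1/110) * [[-8, -10], [3, -10]].
Dividing each entry by 110 and reducing:
Y⁻¹ =
[    -4/55     -1/11 ]
[    3/110     -1/11 ]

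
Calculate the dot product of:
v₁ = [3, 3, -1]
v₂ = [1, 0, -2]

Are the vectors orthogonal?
5, No

The dot product is the sum of products of corresponding components.
v₁·v₂ = (3)*(1) + (3)*(0) + (-1)*(-2) = 3 + 0 + 2 = 5.
Two vectors are orthogonal iff their dot product is 0; here the dot product is 5, so the vectors are not orthogonal.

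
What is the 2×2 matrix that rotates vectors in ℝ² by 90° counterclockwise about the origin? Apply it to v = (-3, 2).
R = [[0, -1], [1, 0]]; R·v = (-2, -3)

A counterclockwise rotation by angle θ in ℝ² has matrix R(θ) = [[cos θ, -sin θ], [sin θ, cos θ]].
For θ = 90°: cos θ = 0, sin θ = 1.
R(90°) = [[0, -1], [1, 0]].
R·v = [0·-3 + (-1)·2, 1·-3 + 0·2] = (-2, -3).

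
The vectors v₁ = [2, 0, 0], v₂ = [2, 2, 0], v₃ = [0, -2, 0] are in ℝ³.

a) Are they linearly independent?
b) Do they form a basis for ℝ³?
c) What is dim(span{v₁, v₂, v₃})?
Not independent, not a basis, dim(span) = 2

Check whether v₃ can be written as a linear combination of v₁ and v₂.
v₃ = (1)·v₁ + (-1)·v₂ = [0, -2, 0], so the three vectors are linearly dependent.
Thus they do not form a basis for ℝ³, and dim(span{v₁, v₂, v₃}) = 2 (spanned by v₁ and v₂).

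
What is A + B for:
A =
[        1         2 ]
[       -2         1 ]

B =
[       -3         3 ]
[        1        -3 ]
A + B =
[       -2         5 ]
[       -1        -2 ]

Matrix addition is elementwise: (A+B)[i][j] = A[i][j] + B[i][j].
  (A+B)[0][0] = (1) + (-3) = -2
  (A+B)[0][1] = (2) + (3) = 5
  (A+B)[1][0] = (-2) + (1) = -1
  (A+B)[1][1] = (1) + (-3) = -2
A + B =
[       -2         5 ]
[       -1        -2 ]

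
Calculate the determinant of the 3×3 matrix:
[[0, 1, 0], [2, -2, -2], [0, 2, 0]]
0

Expansion along first row:
det = 0·det([[-2,-2],[2,0]]) - 1·det([[2,-2],[0,0]]) + 0·det([[2,-2],[0,2]])
    = 0·(-2·0 - -2·2) - 1·(2·0 - -2·0) + 0·(2·2 - -2·0)
    = 0·4 - 1·0 + 0·4
    = 0 + 0 + 0 = 0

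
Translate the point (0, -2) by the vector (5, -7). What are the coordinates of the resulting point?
(5, -9)

Translation by (5, -7):
x' = 0 + 5 = 5
y' = -2 + -7 = -9
Homogeneous matrix: [[1, 0, 5], [0, 1, -7], [0, 0, 1]]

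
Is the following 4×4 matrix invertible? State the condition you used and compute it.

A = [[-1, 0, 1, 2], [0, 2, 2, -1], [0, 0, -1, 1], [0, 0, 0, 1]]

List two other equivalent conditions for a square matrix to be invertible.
Yes, invertible; det(A) = 2 ≠ 0. Equivalent conditions: rank(A) = 4; Ax = 0 has only the trivial solution; 0 is not an eigenvalue; the columns of A are linearly independent.

To check invertibility, compute det(A).
The given matrix is triangular, so det(A) equals the product of its diagonal entries = 2 ≠ 0.
Since det(A) ≠ 0, A is invertible.
Equivalent conditions for a square matrix A to be invertible:
- rank(A) = 4 (full rank).
- The homogeneous system Ax = 0 has only the trivial solution x = 0.
- 0 is not an eigenvalue of A.
- The columns (equivalently rows) of A are linearly independent.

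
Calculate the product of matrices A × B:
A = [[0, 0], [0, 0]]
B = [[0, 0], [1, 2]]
[[0, 0], [0, 0]]

Matrix multiplication:
C[0][0] = 0×0 + 0×1 = 0
C[0][1] = 0×0 + 0×2 = 0
C[1][0] = 0×0 + 0×1 = 0
C[1][1] = 0×0 + 0×2 = 0
Result: [[0, 0], [0, 0]]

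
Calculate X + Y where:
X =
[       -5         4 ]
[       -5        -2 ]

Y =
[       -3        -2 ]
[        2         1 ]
X + Y =
[       -8         2 ]
[       -3        -1 ]

Matrix addition is elementwise: (X+Y)[i][j] = X[i][j] + Y[i][j].
  (X+Y)[0][0] = (-5) + (-3) = -8
  (X+Y)[0][1] = (4) + (-2) = 2
  (X+Y)[1][0] = (-5) + (2) = -3
  (X+Y)[1][1] = (-2) + (1) = -1
X + Y =
[       -8         2 ]
[       -3        -1 ]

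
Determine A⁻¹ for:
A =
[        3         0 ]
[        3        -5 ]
det(A) = -15
A⁻¹ =
[      1/3         0 ]
[      1/5      -1/5 ]

For a 2×2 matrix A = [[a, b], [c, d]] with det(A) ≠ 0, A⁻¹ = (1/det(A)) * [[d, -b], [-c, a]].
det(A) = (3)*(-5) - (0)*(3) = -15 - 0 = -15.
A⁻¹ = (1/-15) * [[-5, 0], [-3, 3]].
Dividing each entry by -15 and reducing:
A⁻¹ =
[      1/3         0 ]
[      1/5      -1/5 ]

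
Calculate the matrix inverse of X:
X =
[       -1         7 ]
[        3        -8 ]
det(X) = -13
X⁻¹ =
[     8/13      7/13 ]
[     3/13      1/13 ]

For a 2×2 matrix X = [[a, b], [c, d]] with det(X) ≠ 0, X⁻¹ = (1/det(X)) * [[d, -b], [-c, a]].
det(X) = (-1)*(-8) - (7)*(3) = 8 - 21 = -13.
X⁻¹ = (1/-13) * [[-8, -7], [-3, -1]].
Dividing each entry by -13 and reducing:
X⁻¹ =
[     8/13      7/13 ]
[     3/13      1/13 ]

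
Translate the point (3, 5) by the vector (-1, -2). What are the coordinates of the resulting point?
(2, 3)

Translation by (-1, -2):
x' = 3 + -1 = 2
y' = 5 + -2 = 3
Homogeneous matrix: [[1, 0, -1], [0, 1, -2], [0, 0, 1]]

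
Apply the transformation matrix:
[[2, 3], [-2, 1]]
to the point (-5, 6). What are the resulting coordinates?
(8, 16)

Matrix multiplication:
[[2, 3], [-2, 1]] × [-5, 6]ᵀ
= [2×-5 + 3×6, -2×-5 + 1×6]ᵀ
= [8.0000, 16.0000]ᵀ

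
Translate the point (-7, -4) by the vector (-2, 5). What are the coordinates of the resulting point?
(-9, 1)

Translation by (-2, 5):
x' = -7 + -2 = -9
y' = -4 + 5 = 1
Homogeneous matrix: [[1, 0, -2], [0, 1, 5], [0, 0, 1]]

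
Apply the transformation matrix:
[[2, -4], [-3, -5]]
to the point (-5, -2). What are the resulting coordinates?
(-2, 25)

Matrix multiplication:
[[2, -4], [-3, -5]] × [-5, -2]ᵀ
= [2×-5 + -4×-2, -3×-5 + -5×-2]ᵀ
= [-2.0000, 25.0000]ᵀ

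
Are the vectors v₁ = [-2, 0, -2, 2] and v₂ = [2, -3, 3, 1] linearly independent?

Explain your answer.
Yes, linearly independent

Two vectors are linearly dependent iff one is a scalar multiple of the other.
No single scalar k satisfies v₂ = k·v₁ (the ratios of corresponding entries disagree), so v₁ and v₂ are linearly independent.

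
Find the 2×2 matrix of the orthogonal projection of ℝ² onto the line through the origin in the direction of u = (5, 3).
[[25/34, 15/34], [15/34, 9/34]]

The orthogonal projection onto the line spanned by a nonzero vector u = (a, b) has matrix P = (u uᵀ) / (uᵀ u) = (1/(a² + b²)) · [[a², ab], [ab, b²]].
Here u = (5, 3), so a² + b² = 25 + 9 = 34.
P = (1/34) · [[25, 15], [15, 9]] = [[25/34, 15/34], [15/34, 9/34]].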